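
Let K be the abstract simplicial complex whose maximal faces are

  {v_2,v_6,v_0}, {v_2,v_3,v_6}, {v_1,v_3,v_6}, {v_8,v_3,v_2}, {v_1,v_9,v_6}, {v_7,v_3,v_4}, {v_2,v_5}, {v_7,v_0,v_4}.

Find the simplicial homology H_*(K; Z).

Order the vertices as v_0 < v_1 < v_2 < v_3 < v_4 < v_5 < v_6 < v_7 < v_8 < v_9. Listing each simplex with vertices in this order, K has dimension 2 with simplices:

  0-simplices (10): [v_0], [v_1], [v_2], [v_3], [v_4], [v_5], [v_6], [v_7], [v_8], [v_9]
  1-simplices (17): (17 of them)
  2-simplices (7): [v_0,v_2,v_6], [v_0,v_4,v_7], [v_1,v_3,v_6], [v_1,v_6,v_9], [v_2,v_3,v_6], [v_2,v_3,v_8], [v_3,v_4,v_7]

so the chain groups are C_0 ≅ Z^10, C_1 ≅ Z^17, C_2 ≅ Z^7.

The boundary map ∂_1: C_1 → C_0 is given by ∂[p,q] = [q] − [p].
The resulting 10×17 matrix has rank 9, and its Smith normal form has invariant factors (1,1,1,1,1,1,1,1,1).

Boundary ∂_2: C_2 → C_1 maps a triangle to the signed sum of its edges. For instance
  ∂[v_3,v_4,v_7] = [v_4,v_7] − [v_3,v_7] + [v_3,v_4],
  ∂[v_2,v_3,v_8] = [v_3,v_8] − [v_2,v_8] + [v_2,v_3].
As a 17×7 matrix over Z this has rank 7, with invariant factors (1,1,1,1,1,1,1).

From H_k ≅ ker(∂_k) / im(∂_{k+1}) we obtain:

  H_0: rank C_0 − rank ∂_1 = 10 − 9 = 1, and the invariant factors of ∂_1 are all 1, so H_0 = Z.
  H_1: rank ker ∂_1 − rank ∂_2 = (17 − 9) − 7 = 1, and the invariant factors of ∂_2 are all 1, so H_1 = Z.
  H_2: rank ker ∂_2 − rank ∂_3 = (7 − 7) − 0 = 0, and there is no ∂_3, so H_2 = 0.

H_0 ≅ Z,  H_1 ≅ Z,  H_2 = 0.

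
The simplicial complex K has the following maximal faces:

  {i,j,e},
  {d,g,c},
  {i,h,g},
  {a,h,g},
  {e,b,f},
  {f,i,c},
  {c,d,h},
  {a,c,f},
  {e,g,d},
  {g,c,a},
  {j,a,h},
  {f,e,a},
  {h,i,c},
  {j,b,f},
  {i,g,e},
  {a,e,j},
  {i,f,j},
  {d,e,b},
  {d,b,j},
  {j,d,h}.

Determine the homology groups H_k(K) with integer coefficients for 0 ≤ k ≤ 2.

H_0 = Z,  H_1 = Z ⊕ Z_2,  H_2 = 0.

Order the vertices as a < b < c < d < e < f < g < h < i < j. Listing each simplex with vertices in this order, K has dimension 2 with simplices:

  0-simplices (10): a, b, c, d, e, f, g, h, i, j
  1-simplices (30): ac, ae, af, ag, ah, aj, bd, be, bf, bj, cd, cf, cg, ch, ci, de, dg, dh, dj, ef, eg, ei, ej, fi, fj, gh, gi, hi, hj, ij
  2-simplices (20): acf, acg, aef, aej, agh, ahj, bde, bdj, bef, bfj, cdg, cdh, cfi, chi, deg, dhj, egi, eij, fij, ghi

giving chain groups C_0 ≅ Z^10, C_1 ≅ Z^30, C_2 ≅ Z^20.

The boundary map ∂_1: C_1 → C_0 sends each edge [p,q] (with p < q) to q − p. For instance
  ∂dg = g − d.
As a 10×30 matrix over Z this has rank 9, with invariant factors (1,1,1,1,1,1,1,1,1).

The boundary map ∂_2: C_2 → C_1 maps a triangle to the signed sum of its edges. For instance
  ∂bef = ef − bf + be,
  ∂dhj = hj − dj + dh.
The resulting 30×20 matrix has rank 20, and its Smith normal form has invariant factors (1,1,1,1,1,1,1,1,1,1,1,1,1,1,1,1,1,1,1,2).

Reading off H_k = ker ∂_k / im ∂_{k+1}:

  H_0: rank C_0 − rank ∂_1 = 10 − 9 = 1, and the invariant factors of ∂_1 are all 1, so H_0 ≅ Z.
  H_1: rank ker ∂_1 − rank ∂_2 = (30 − 9) − 20 = 1, and ∂_2 has invariant factor 2 > 1, so H_1 ≅ Z ⊕ Z_2.
  H_2: rank ker ∂_2 − rank ∂_3 = (20 − 20) − 0 = 0, and there is no ∂_3, so H_2 ≅ 0.

As a check, the Euler characteristic is 10 − 30 + 20 = 0, which agrees with 1 − 1 + 0 = 0.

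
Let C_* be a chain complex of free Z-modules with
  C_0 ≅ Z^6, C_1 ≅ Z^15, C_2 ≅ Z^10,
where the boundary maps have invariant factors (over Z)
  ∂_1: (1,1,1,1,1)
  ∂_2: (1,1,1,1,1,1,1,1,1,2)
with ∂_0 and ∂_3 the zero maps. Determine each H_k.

H_0: b_0 = 6 − 0 − 5 = 1; torsion from ∂_1 factors > 1: none. So H_0 = Z.
H_1: b_1 = 15 − 5 − 10 = 0; torsion from ∂_2 factors > 1: [2]. So H_1 = Z/2Z.
H_2: b_2 = 10 − 10 − 0 = 0; torsion from ∂_3 factors > 1: none. So H_2 = 0.

H_0 = Z,  H_1 = Z/2Z,  H_2 = 0.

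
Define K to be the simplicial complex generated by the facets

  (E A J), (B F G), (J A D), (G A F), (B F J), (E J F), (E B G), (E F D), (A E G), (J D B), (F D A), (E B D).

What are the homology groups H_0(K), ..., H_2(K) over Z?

Order the vertices as A < B < D < E < F < G < J. Listing each simplex with vertices in this order, K has dimension 2 with simplices:

  0-simplices (7): A, B, D, E, F, G, J
  1-simplices (18): AD, AE, AF, AG, AJ, BD, BE, BF, BG, BJ, DE, DF, DJ, EF, EG, EJ, FG, FJ
  2-simplices (12): ADF, ADJ, AEG, AEJ, AFG, BDE, BDJ, BEG, BFG, BFJ, DEF, EFJ

Hence C_0 ≅ Z^7, C_1 ≅ Z^18, C_2 ≅ Z^12.

∂_1: C_1 → C_0 is given by ∂[p,q] = [q] − [p].
The 7×18 boundary matrix has rank 6 and Smith normal form diag(1,1,1,1,1,1).

Boundary ∂_2: C_2 → C_1 sends each 2-simplex [p,q,r] to [q,r] − [p,r] + [p,q]. For instance
  ∂ADJ = DJ − AJ + AD,
  ∂EFJ = FJ − EJ + EF.
This gives a 18×12 integer matrix of rank 12; reducing to Smith normal form yields diagonal entries (1,1,1,1,1,1,1,1,1,1,1,2).

Computing H_k = (kernel of ∂_k) / (image of ∂_{k+1}):

  H_0: rank C_0 − rank ∂_1 = 7 − 6 = 1, and the invariant factors of ∂_1 are all 1, so H_0 = Z.
  H_1: rank ker ∂_1 − rank ∂_2 = (18 − 6) − 12 = 0, and ∂_2 has invariant factor 2 > 1, so H_1 = Z/2.
  H_2: rank ker ∂_2 − rank ∂_3 = (12 − 12) − 0 = 0, and there is no ∂_3, so H_2 = 0.

H_0 = Z,  H_1 = Z/2,  H_2 = 0.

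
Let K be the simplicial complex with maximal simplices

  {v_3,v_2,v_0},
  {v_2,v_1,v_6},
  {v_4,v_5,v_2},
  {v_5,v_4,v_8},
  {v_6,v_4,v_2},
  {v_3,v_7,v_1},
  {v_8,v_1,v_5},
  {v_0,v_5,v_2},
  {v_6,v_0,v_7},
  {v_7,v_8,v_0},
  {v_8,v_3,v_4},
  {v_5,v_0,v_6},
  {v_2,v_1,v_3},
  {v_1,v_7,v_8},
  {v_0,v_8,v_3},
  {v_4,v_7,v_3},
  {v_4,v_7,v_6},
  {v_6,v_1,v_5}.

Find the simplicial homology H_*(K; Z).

Fix the vertex order v_0 < v_1 < v_2 < v_3 < v_4 < v_5 < v_6 < v_7 < v_8 and write every simplex with vertices in increasing order. Then dim K = 2 and the simplices of K are:

  0-simplices (9): [v_0], [v_1], [v_2], [v_3], [v_4], [v_5], [v_6], [v_7], [v_8]
  1-simplices (27): (27 of them)
  2-simplices (18): (18 of them)

Hence C_0 ≅ Z^9, C_1 ≅ Z^27, C_2 ≅ Z^18.

Boundary ∂_1: C_1 → C_0 sends each edge [p,q] (with p < q) to q − p. For instance
  ∂[v_1,v_6] = [v_6] − [v_1].
This gives a 9×27 integer matrix of rank 8; reducing to Smith normal form yields diagonal entries (1,1,1,1,1,1,1,1).

The boundary map ∂_2: C_2 → C_1 acts by ∂[p,q,r] = [q,r] − [p,r] + [p,q]. For instance
  ∂[v_0,v_3,v_8] = [v_3,v_8] − [v_0,v_8] + [v_0,v_3],
  ∂[v_3,v_4,v_7] = [v_4,v_7] − [v_3,v_7] + [v_3,v_4].
As a 27×18 matrix over Z this has rank 18, with invariant factors (1,1,1,1,1,1,1,1,1,1,1,1,1,1,1,1,1,2).

Computing H_k = (kernel of ∂_k) / (image of ∂_{k+1}):

  H_0: rank C_0 − rank ∂_1 = 9 − 8 = 1, and the invariant factors of ∂_1 are all 1, so H_0 ≅ Z.
  H_1: rank ker ∂_1 − rank ∂_2 = (27 − 8) − 18 = 1, and ∂_2 has invariant factor 2 > 1, so H_1 ≅ Z ⊕ Z/2.
  H_2: rank ker ∂_2 − rank ∂_3 = (18 − 18) − 0 = 0, and there is no ∂_3, so H_2 ≅ 0.

(K is a triangulation of the Klein bottle.)

H_0 = Z,  H_1 = Z ⊕ Z/2,  H_2 = 0.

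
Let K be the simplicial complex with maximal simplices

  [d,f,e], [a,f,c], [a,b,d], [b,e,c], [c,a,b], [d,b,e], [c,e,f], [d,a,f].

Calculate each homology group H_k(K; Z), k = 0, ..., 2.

H_0 = Z,  H_1 = 0,  H_2 = Z.

Take the total order a < b < c < d < e < f on the vertex set. Then K (dimension 2) consists of the simplices:

  0-simplices (6): a, b, c, d, e, f
  1-simplices (12): ab, ac, ad, af, bc, bd, be, ce, cf, de, df, ef
  2-simplices (8): abc, abd, acf, adf, bce, bde, cef, def

Hence C_0 ≅ Z^6, C_1 ≅ Z^12, C_2 ≅ Z^8.

The boundary map ∂_1: C_1 → C_0 sends each edge [p,q] (with p < q) to q − p.
This gives a 6×12 integer matrix of rank 5; reducing to Smith normal form yields diagonal entries (1,1,1,1,1).

The boundary map ∂_2: C_2 → C_1 maps a triangle to the signed sum of its edges. For instance
  ∂cef = ef − cf + ce,
  ∂bce = ce − be + bc.
As a 12×8 matrix over Z this has rank 7, with invariant factors (1,1,1,1,1,1,1).

Reading off H_k = ker ∂_k / im ∂_{k+1}:

  H_0: rank C_0 − rank ∂_1 = 6 − 5 = 1, and the invariant factors of ∂_1 are all 1, so H_0 = Z.
  H_1: rank ker ∂_1 − rank ∂_2 = (12 − 5) − 7 = 0, and the invariant factors of ∂_2 are all 1, so H_1 = 0.
  H_2: rank ker ∂_2 − rank ∂_3 = (8 − 7) − 0 = 1, and there is no ∂_3, so H_2 = Z.

As a check, the Euler characteristic is 6 − 12 + 8 = 2, which agrees with 1 − 0 + 1 = 2.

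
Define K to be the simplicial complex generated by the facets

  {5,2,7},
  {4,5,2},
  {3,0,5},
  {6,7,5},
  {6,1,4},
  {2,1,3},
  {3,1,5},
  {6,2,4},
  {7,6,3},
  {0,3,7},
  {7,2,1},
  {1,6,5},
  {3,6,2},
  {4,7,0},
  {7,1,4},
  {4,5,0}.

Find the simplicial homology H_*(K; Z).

H_0 ≅ Z,  H_1 ≅ Z^2,  H_2 ≅ Z.

Fix the vertex order 0 < 1 < 2 < 3 < 4 < 5 < 6 < 7 and write every simplex with vertices in increasing order. Then dim K = 2 and the simplices of K are:

  0-simplices (8): [0], [1], [2], [3], [4], [5], [6], [7]
  1-simplices (24): (24 of them)
  2-simplices (16): [0,3,5], [0,3,7], [0,4,5], [0,4,7], [1,2,3], [1,2,7], [1,3,5], [1,4,6], [1,4,7], [1,5,6], [2,3,6], [2,4,5], [2,4,6], [2,5,7], [3,6,7], [5,6,7]

giving chain groups C_0 ≅ Z^8, C_1 ≅ Z^24, C_2 ≅ Z^16.

∂_1: C_1 → C_0 sends each edge [p,q] (with p < q) to q − p.
As a 8×24 matrix over Z this has rank 7, with invariant factors (1,1,1,1,1,1,1).

Boundary ∂_2: C_2 → C_1 sends each 2-simplex [p,q,r] to [q,r] − [p,r] + [p,q]. For instance
  ∂[5,6,7] = [6,7] − [5,7] + [5,6],
  ∂[0,4,7] = [4,7] − [0,7] + [0,4].
The 24×16 boundary matrix has rank 15 and Smith normal form diag(1,1,1,1,1,1,1,1,1,1,1,1,1,1,1).

Reading off H_k = ker ∂_k / im ∂_{k+1}:

  H_0: rank C_0 − rank ∂_1 = 8 − 7 = 1, and the invariant factors of ∂_1 are all 1, so H_0 = Z.
  H_1: rank ker ∂_1 − rank ∂_2 = (24 − 7) − 15 = 2, and the invariant factors of ∂_2 are all 1, so H_1 = Z^2.
  H_2: rank ker ∂_2 − rank ∂_3 = (16 − 15) − 0 = 1, and there is no ∂_3, so H_2 = Z.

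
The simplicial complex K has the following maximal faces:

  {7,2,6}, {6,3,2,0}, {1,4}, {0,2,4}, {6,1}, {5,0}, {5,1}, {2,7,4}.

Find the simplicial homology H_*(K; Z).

H_0 = Z,  H_1 = Z^2,  H_2 = 0,  H_3 = 0.

Order the vertices as 0 < 1 < 2 < 3 < 4 < 5 < 6 < 7. Listing each simplex with vertices in this order, K has dimension 3 with simplices:

  0-simplices (8): [0], [1], [2], [3], [4], [5], [6], [7]
  1-simplices (15): [0,2], [0,3], [0,4], [0,5], [0,6], [1,4], [1,5], [1,6], [2,3], [2,4], [2,6], [2,7], [3,6], [4,7], [6,7]
  2-simplices (7): [0,2,3], [0,2,4], [0,2,6], [0,3,6], [2,3,6], [2,4,7], [2,6,7]
  3-simplices (1): [0,2,3,6]

Hence C_0 ≅ Z^8, C_1 ≅ Z^15, C_2 ≅ Z^7, C_3 ≅ Z^1.

Boundary ∂_1: C_1 → C_0 is given by ∂[p,q] = [q] − [p].
As a 8×15 matrix over Z this has rank 7, with invariant factors (1,1,1,1,1,1,1).

The boundary map ∂_2: C_2 → C_1 acts by ∂[p,q,r] = [q,r] − [p,r] + [p,q]. For instance
  ∂[2,4,7] = [4,7] − [2,7] + [2,4],
  ∂[0,3,6] = [3,6] − [0,6] + [0,3].
This gives a 15×7 integer matrix of rank 6; reducing to Smith normal form yields diagonal entries (1,1,1,1,1,1).

∂_3: C_3 → C_2 sends each 3-simplex σ to the alternating sum Σ_i (−1)^i (σ with its i-th vertex removed). For instance
  ∂[0,2,3,6] = [2,3,6] − [0,3,6] + [0,2,6] − [0,2,3].
As a 7×1 matrix over Z this has rank 1, with invariant factors (1).

Now H_k = ker ∂_k / im ∂_{k+1}, so:

  H_0: rank C_0 − rank ∂_1 = 8 − 7 = 1, and the invariant factors of ∂_1 are all 1, so H_0 = Z.
  H_1: rank ker ∂_1 − rank ∂_2 = (15 − 7) − 6 = 2, and the invariant factors of ∂_2 are all 1, so H_1 = Z^2.
  H_2: rank ker ∂_2 − rank ∂_3 = (7 − 6) − 1 = 0, and the invariant factors of ∂_3 are all 1, so H_2 = 0.
  H_3: rank ker ∂_3 − rank ∂_4 = (1 − 1) − 0 = 0, and there is no ∂_4, so H_3 = 0.

As a check, the Euler characteristic is 8 − 15 + 7 − 1 = -1, which agrees with 1 − 2 + 0 − 0 = -1.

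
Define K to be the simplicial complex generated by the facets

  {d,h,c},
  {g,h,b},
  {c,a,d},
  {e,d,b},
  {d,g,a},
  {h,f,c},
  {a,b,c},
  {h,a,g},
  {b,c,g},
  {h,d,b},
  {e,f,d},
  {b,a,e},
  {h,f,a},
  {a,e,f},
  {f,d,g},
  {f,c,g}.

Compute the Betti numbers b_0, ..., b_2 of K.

b_0 = 1, b_1 = 2, b_2 = 1.

K has 8 vertices, 24 edges, 16 triangles.
rank ∂_0 = 0, rank ∂_1 = 7 ⇒ b_0 = 8 − 0 − 7 = 1; all invariant factors of ∂_1 are 1 so no torsion. So H_0 ≅ Z.
rank ∂_1 = 7, rank ∂_2 = 15 ⇒ b_1 = 24 − 7 − 15 = 2; all invariant factors of ∂_2 are 1 so no torsion. So H_1 ≅ Z^2.
rank ∂_2 = 15, rank ∂_3 = 0 ⇒ b_2 = 16 − 15 − 0 = 1. So H_2 ≅ Z.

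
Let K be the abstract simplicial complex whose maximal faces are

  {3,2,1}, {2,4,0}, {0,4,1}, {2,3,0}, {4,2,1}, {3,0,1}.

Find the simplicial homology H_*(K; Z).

H_0 ≅ Z,  H_1 = 0,  H_2 ≅ Z.

K has 5 vertices, 9 edges, 6 triangles.
rank ∂_0 = 0, rank ∂_1 = 4 ⇒ b_0 = 5 − 0 − 4 = 1; all invariant factors of ∂_1 are 1 so no torsion. So H_0 ≅ Z.
rank ∂_1 = 4, rank ∂_2 = 5 ⇒ b_1 = 9 − 4 − 5 = 0; all invariant factors of ∂_2 are 1 so no torsion. So H_1 ≅ 0.
rank ∂_2 = 5, rank ∂_3 = 0 ⇒ b_2 = 6 − 5 − 0 = 1. So H_2 ≅ Z.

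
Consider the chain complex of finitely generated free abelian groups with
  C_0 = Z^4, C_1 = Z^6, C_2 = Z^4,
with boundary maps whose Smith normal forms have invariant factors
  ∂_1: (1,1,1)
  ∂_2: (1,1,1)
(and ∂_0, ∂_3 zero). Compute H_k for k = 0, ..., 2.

H_0: b_0 = 4 − 0 − 3 = 1; torsion from ∂_1 factors > 1: none. So H_0 ≅ Z.
H_1: b_1 = 6 − 3 − 3 = 0; torsion from ∂_2 factors > 1: none. So H_1 ≅ 0.
H_2: b_2 = 4 − 3 − 0 = 1; torsion from ∂_3 factors > 1: none. So H_2 ≅ Z.

H_0 ≅ Z,  H_1 = 0,  H_2 ≅ Z.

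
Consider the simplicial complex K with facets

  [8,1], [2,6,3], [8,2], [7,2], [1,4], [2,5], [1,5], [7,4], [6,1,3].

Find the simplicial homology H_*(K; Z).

H_0 ≅ Z,  H_1 ≅ Z^3,  H_2 = 0.

Order the vertices as 1 < 2 < 3 < 4 < 5 < 6 < 7 < 8. Listing each simplex with vertices in this order, K has dimension 2 with simplices:

  0-simplices (8): [1], [2], [3], [4], [5], [6], [7], [8]
  1-simplices (12): [1,3], [1,4], [1,5], [1,6], [1,8], [2,3], [2,5], [2,6], [2,7], [2,8], [3,6], [4,7]
  2-simplices (2): [1,3,6], [2,3,6]

so the chain groups are C_0 ≅ Z^8, C_1 ≅ Z^12, C_2 ≅ Z^2.

The boundary map ∂_1: C_1 → C_0 maps an edge to its endpoints' difference, ∂[p,q] = q − p. For instance
  ∂[3,6] = [6] − [3].
As a 8×12 matrix over Z this has rank 7, with invariant factors (1,1,1,1,1,1,1).

Boundary ∂_2: C_2 → C_1 sends each 2-simplex [p,q,r] to [q,r] − [p,r] + [p,q]. For instance
  ∂[2,3,6] = [3,6] − [2,6] + [2,3],
  ∂[1,3,6] = [3,6] − [1,6] + [1,3].
The resulting 12×2 matrix has rank 2, and its Smith normal form has invariant factors (1,1).

From H_k ≅ ker(∂_k) / im(∂_{k+1}) we obtain:

  H_0: rank C_0 − rank ∂_1 = 8 − 7 = 1, and the invariant factors of ∂_1 are all 1, so H_0 = Z.
  H_1: rank ker ∂_1 − rank ∂_2 = (12 − 7) − 2 = 3, and the invariant factors of ∂_2 are all 1, so H_1 = Z^3.
  H_2: rank ker ∂_2 − rank ∂_3 = (2 − 2) − 0 = 0, and there is no ∂_3, so H_2 = 0.

As a check, the Euler characteristic is 8 − 12 + 2 = -2, which agrees with 1 − 3 + 0 = -2.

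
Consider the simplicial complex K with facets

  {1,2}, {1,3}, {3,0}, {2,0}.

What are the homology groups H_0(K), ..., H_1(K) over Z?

H_0 ≅ Z,  H_1 ≅ Z.

K has 4 vertices, 4 edges.
rank ∂_0 = 0, rank ∂_1 = 3 ⇒ b_0 = 4 − 0 − 3 = 1; all invariant factors of ∂_1 are 1 so no torsion. So H_0 ≅ Z.
rank ∂_1 = 3, rank ∂_2 = 0 ⇒ b_1 = 4 − 3 − 0 = 1. So H_1 ≅ Z.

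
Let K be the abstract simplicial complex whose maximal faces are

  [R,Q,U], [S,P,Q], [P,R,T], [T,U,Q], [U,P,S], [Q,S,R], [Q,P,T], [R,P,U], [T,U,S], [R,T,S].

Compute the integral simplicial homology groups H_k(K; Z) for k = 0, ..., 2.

H_0 = Z,  H_1 = Z_2,  H_2 = 0.

Fix the vertex order P < Q < R < S < T < U and write every simplex with vertices in increasing order. Then dim K = 2 and the simplices of K are:

  0-simplices (6): P, Q, R, S, T, U
  1-simplices (15): PQ, PR, PS, PT, PU, QR, QS, QT, QU, RS, RT, RU, ST, SU, TU
  2-simplices (10): PQS, PQT, PRT, PRU, PSU, QRS, QRU, QTU, RST, STU

giving chain groups C_0 ≅ Z^6, C_1 ≅ Z^15, C_2 ≅ Z^10.

∂_1: C_1 → C_0 sends each edge [p,q] (with p < q) to q − p.
This gives a 6×15 integer matrix of rank 5; reducing to Smith normal form yields diagonal entries (1,1,1,1,1).

∂_2: C_2 → C_1 acts by ∂[p,q,r] = [q,r] − [p,r] + [p,q]. For instance
  ∂PRU = RU − PU + PR,
  ∂STU = TU − SU + ST.
The resulting 15×10 matrix has rank 10, and its Smith normal form has invariant factors (1,1,1,1,1,1,1,1,1,2).

From H_k ≅ ker(∂_k) / im(∂_{k+1}) we obtain:

  H_0: rank C_0 − rank ∂_1 = 6 − 5 = 1, and the invariant factors of ∂_1 are all 1, so H_0 ≅ Z.
  H_1: rank ker ∂_1 − rank ∂_2 = (15 − 5) − 10 = 0, and ∂_2 has invariant factor 2 > 1, so H_1 ≅ Z_2.
  H_2: rank ker ∂_2 − rank ∂_3 = (10 − 10) − 0 = 0, and there is no ∂_3, so H_2 ≅ 0.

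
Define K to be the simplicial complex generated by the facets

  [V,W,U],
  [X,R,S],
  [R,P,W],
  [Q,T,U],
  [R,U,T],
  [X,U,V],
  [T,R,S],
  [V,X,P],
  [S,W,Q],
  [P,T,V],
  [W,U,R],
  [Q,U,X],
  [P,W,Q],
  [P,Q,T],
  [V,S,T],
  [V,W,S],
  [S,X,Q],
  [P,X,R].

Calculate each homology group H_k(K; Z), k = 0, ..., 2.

H_0 = Z,  H_1 = Z^2,  H_2 = Z.

Fix the vertex order P < Q < R < S < T < U < V < W < X and write every simplex with vertices in increasing order. Then dim K = 2 and the simplices of K are:

  0-simplices (9): P, Q, R, S, T, U, V, W, X
  1-simplices (27): PQ, PR, PT, PV, PW, PX, QS, QT, QU, QW, QX, RS, RT, RU, RW, RX, ST, SV, SW, SX, TU, TV, UV, UW, UX, VW, VX
  2-simplices (18): PQT, PQW, PRW, PRX, PTV, PVX, QSW, QSX, QTU, QUX, RST, RSX, RTU, RUW, STV, SVW, UVW, UVX

Hence C_0 ≅ Z^9, C_1 ≅ Z^27, C_2 ≅ Z^18.

The boundary map ∂_1: C_1 → C_0 is given by ∂[p,q] = [q] − [p].
The resulting 9×27 matrix has rank 8, and its Smith normal form has invariant factors (1,1,1,1,1,1,1,1).

Boundary ∂_2: C_2 → C_1 sends each 2-simplex [p,q,r] to [q,r] − [p,r] + [p,q]. For instance
  ∂UVW = VW − UW + UV,
  ∂QTU = TU − QU + QT.
This gives a 27×18 integer matrix of rank 17; reducing to Smith normal form yields diagonal entries (1,1,1,1,1,1,1,1,1,1,1,1,1,1,1,1,1).

Now H_k = ker ∂_k / im ∂_{k+1}, so:

  H_0: rank C_0 − rank ∂_1 = 9 − 8 = 1, and the invariant factors of ∂_1 are all 1, so H_0 ≅ Z.
  H_1: rank ker ∂_1 − rank ∂_2 = (27 − 8) − 17 = 2, and the invariant factors of ∂_2 are all 1, so H_1 ≅ Z^2.
  H_2: rank ker ∂_2 − rank ∂_3 = (18 − 17) − 0 = 1, and there is no ∂_3, so H_2 ≅ Z.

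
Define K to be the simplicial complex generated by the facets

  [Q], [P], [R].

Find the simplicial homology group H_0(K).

H_0 ≅ Z^3.

We work with the vertex ordering P < Q < R. The simplices of K, each written with vertices in increasing order, are:

  0-simplices (3): P, Q, R

Hence C_0 ≅ Z^3.

Computing H_k = (kernel of ∂_k) / (image of ∂_{k+1}):

  H_0: rank C_0 − rank ∂_1 = 3 − 0 = 3, and there is no ∂_1, so H_0 = Z^3.

(K is a triangulation of a set of 3 points.)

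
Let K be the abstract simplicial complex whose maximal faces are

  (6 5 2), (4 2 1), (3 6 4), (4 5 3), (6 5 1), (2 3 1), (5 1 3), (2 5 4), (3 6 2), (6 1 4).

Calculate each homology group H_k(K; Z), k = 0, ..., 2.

Fix the vertex order 1 < 2 < 3 < 4 < 5 < 6 and write every simplex with vertices in increasing order. Then dim K = 2 and the simplices of K are:

  0-simplices (6): [1], [2], [3], [4], [5], [6]
  1-simplices (15): [1,2], [1,3], [1,4], [1,5], [1,6], [2,3], [2,4], [2,5], [2,6], [3,4], [3,5], [3,6], [4,5], [4,6], [5,6]
  2-simplices (10): [1,2,3], [1,2,4], [1,3,5], [1,4,6], [1,5,6], [2,3,6], [2,4,5], [2,5,6], [3,4,5], [3,4,6]

giving chain groups C_0 ≅ Z^6, C_1 ≅ Z^15, C_2 ≅ Z^10.

∂_1: C_1 → C_0 is given by ∂[p,q] = [q] − [p]. For instance
  ∂[3,5] = [5] − [3].
The resulting 6×15 matrix has rank 5, and its Smith normal form has invariant factors (1,1,1,1,1).

∂_2: C_2 → C_1 maps a triangle to the signed sum of its edges. For instance
  ∂[1,4,6] = [4,6] − [1,6] + [1,4],
  ∂[2,3,6] = [3,6] − [2,6] + [2,3].
As a 15×10 matrix over Z this has rank 10, with invariant factors (1,1,1,1,1,1,1,1,1,2).

Computing H_k = (kernel of ∂_k) / (image of ∂_{k+1}):

  H_0: rank C_0 − rank ∂_1 = 6 − 5 = 1, and the invariant factors of ∂_1 are all 1, so H_0 = Z.
  H_1: rank ker ∂_1 − rank ∂_2 = (15 − 5) − 10 = 0, and ∂_2 has invariant factor 2 > 1, so H_1 = Z/2.
  H_2: rank ker ∂_2 − rank ∂_3 = (10 − 10) − 0 = 0, and there is no ∂_3, so H_2 = 0.

As a check, the Euler characteristic is 6 − 15 + 10 = 1, which agrees with 1 − 0 + 0 = 1.
(K is a triangulation of the real projective plane RP^2.)

H_0 = Z,  H_1 = Z/2,  H_2 = 0.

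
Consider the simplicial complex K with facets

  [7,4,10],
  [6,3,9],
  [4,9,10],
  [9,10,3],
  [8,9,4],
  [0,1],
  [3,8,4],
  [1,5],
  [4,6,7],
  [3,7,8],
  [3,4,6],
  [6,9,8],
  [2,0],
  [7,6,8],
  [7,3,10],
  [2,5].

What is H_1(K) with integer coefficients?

H_1 = Z ⊕ Z/2Z.

Fix the vertex order 0 < 1 < 2 < 3 < 4 < 5 < 6 < 7 < 8 < 9 < 10 and write every simplex with vertices in increasing order. Then dim K = 2 and the simplices of K are:

  0-simplices (11): [0], [1], [2], [3], [4], [5], [6], [7], [8], [9], [10]
  1-simplices (22): [0,1], [0,2], [1,5], [2,5], [3,4], [3,6], [3,7], [3,8], [3,9], [3,10], [4,6], [4,7], [4,8], [4,9], [4,10], [6,7], [6,8], [6,9], [7,8], [7,10], [8,9], [9,10]
  2-simplices (12): [3,4,6], [3,4,8], [3,6,9], [3,7,8], [3,7,10], [3,9,10], [4,6,7], [4,7,10], [4,8,9], [4,9,10], [6,7,8], [6,8,9]

giving chain groups C_0 ≅ Z^11, C_1 ≅ Z^22, C_2 ≅ Z^12.

Boundary ∂_1: C_1 → C_0 is given by ∂[p,q] = [q] − [p]. For instance
  ∂[3,10] = [10] − [3].
The resulting 11×22 matrix has rank 9, and its Smith normal form has invariant factors (1,1,1,1,1,1,1,1,1).

Boundary ∂_2: C_2 → C_1 sends each 2-simplex [p,q,r] to [q,r] − [p,r] + [p,q]. For instance
  ∂[3,6,9] = [6,9] − [3,9] + [3,6],
  ∂[4,9,10] = [9,10] − [4,10] + [4,9].
As a 22×12 matrix over Z this has rank 12, with invariant factors (1,1,1,1,1,1,1,1,1,1,1,2).

Reading off H_k = ker ∂_k / im ∂_{k+1}:

  H_1: rank ker ∂_1 − rank ∂_2 = (22 − 9) − 12 = 1, and ∂_2 has invariant factor 2 > 1, so H_1 = Z ⊕ Z/2Z.

(K is a triangulation of the disjoint union of the circle S^1 and the real projective plane RP^2.)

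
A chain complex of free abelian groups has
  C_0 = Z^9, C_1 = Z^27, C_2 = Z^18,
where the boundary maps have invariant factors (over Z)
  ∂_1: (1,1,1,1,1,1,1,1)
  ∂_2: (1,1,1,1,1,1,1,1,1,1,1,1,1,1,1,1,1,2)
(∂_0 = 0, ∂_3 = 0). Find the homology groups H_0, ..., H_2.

H_0 = Z,  H_1 = Z ⊕ Z_2,  H_2 = 0.

H_0: b_0 = 9 − 0 − 8 = 1; torsion from ∂_1 factors > 1: none. So H_0 = Z.
H_1: b_1 = 27 − 8 − 18 = 1; torsion from ∂_2 factors > 1: [2]. So H_1 = Z ⊕ Z_2.
H_2: b_2 = 18 − 18 − 0 = 0; torsion from ∂_3 factors > 1: none. So H_2 = 0.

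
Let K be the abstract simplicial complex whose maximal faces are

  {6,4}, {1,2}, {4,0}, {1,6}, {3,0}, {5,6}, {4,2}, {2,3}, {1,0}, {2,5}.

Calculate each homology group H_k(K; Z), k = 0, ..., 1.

H_0 = Z,  H_1 = Z^4.

Take the total order 0 < 1 < 2 < 3 < 4 < 5 < 6 on the vertex set. Then K (dimension 1) consists of the simplices:

  0-simplices (7): [0], [1], [2], [3], [4], [5], [6]
  1-simplices (10): [0,1], [0,3], [0,4], [1,2], [1,6], [2,3], [2,4], [2,5], [4,6], [5,6]

so the chain groups are C_0 ≅ Z^7, C_1 ≅ Z^10.

∂_1: C_1 → C_0 sends each edge [p,q] (with p < q) to q − p. For instance
  ∂[4,6] = [6] − [4].
As a 7×10 matrix over Z this has rank 6, with invariant factors (1,1,1,1,1,1).

Now H_k = ker ∂_k / im ∂_{k+1}, so:

  H_0: rank C_0 − rank ∂_1 = 7 − 6 = 1, and the invariant factors of ∂_1 are all 1, so H_0 ≅ Z.
  H_1: rank ker ∂_1 − rank ∂_2 = (10 − 6) − 0 = 4, and there is no ∂_2, so H_1 ≅ Z^4.

As a check, the Euler characteristic is 7 − 10 = -3, which agrees with 1 − 4 = -3.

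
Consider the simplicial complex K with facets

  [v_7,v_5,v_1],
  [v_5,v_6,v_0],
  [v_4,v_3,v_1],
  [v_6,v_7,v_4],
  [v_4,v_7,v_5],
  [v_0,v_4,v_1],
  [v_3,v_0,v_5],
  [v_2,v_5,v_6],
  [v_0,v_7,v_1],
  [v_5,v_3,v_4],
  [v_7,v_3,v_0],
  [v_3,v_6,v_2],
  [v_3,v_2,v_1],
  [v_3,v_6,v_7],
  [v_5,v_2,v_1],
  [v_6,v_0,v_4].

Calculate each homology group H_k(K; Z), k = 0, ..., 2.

Fix the vertex order v_0 < v_1 < v_2 < v_3 < v_4 < v_5 < v_6 < v_7 and write every simplex with vertices in increasing order. Then dim K = 2 and the simplices of K are:

  0-simplices (8): [v_0], [v_1], [v_2], [v_3], [v_4], [v_5], [v_6], [v_7]
  1-simplices (24): (24 of them)
  2-simplices (16): (16 of them)

so the chain groups are C_0 ≅ Z^8, C_1 ≅ Z^24, C_2 ≅ Z^16.

∂_1: C_1 → C_0 sends each edge [p,q] (with p < q) to q − p. For instance
  ∂[v_1,v_3] = [v_3] − [v_1].
As a 8×24 matrix over Z this has rank 7, with invariant factors (1,1,1,1,1,1,1).

Boundary ∂_2: C_2 → C_1 acts by ∂[p,q,r] = [q,r] − [p,r] + [p,q]. For instance
  ∂[v_0,v_4,v_6] = [v_4,v_6] − [v_0,v_6] + [v_0,v_4],
  ∂[v_3,v_4,v_5] = [v_4,v_5] − [v_3,v_5] + [v_3,v_4].
The resulting 24×16 matrix has rank 15, and its Smith normal form has invariant factors (1,1,1,1,1,1,1,1,1,1,1,1,1,1,1).

Reading off H_k = ker ∂_k / im ∂_{k+1}:

  H_0: rank C_0 − rank ∂_1 = 8 − 7 = 1, and the invariant factors of ∂_1 are all 1, so H_0 = Z.
  H_1: rank ker ∂_1 − rank ∂_2 = (24 − 7) − 15 = 2, and the invariant factors of ∂_2 are all 1, so H_1 = Z^2.
  H_2: rank ker ∂_2 − rank ∂_3 = (16 − 15) − 0 = 1, and there is no ∂_3, so H_2 = Z.

H_0 ≅ Z,  H_1 ≅ Z^2,  H_2 ≅ Z.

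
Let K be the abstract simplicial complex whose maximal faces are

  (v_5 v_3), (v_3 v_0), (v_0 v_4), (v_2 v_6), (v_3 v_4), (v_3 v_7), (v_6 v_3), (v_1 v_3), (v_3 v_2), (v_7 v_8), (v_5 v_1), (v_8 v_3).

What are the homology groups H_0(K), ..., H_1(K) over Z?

H_0 ≅ Z,  H_1 ≅ Z^4.

Order the vertices as v_0 < v_1 < v_2 < v_3 < v_4 < v_5 < v_6 < v_7 < v_8. Listing each simplex with vertices in this order, K has dimension 1 with simplices:

  0-simplices (9): [v_0], [v_1], [v_2], [v_3], [v_4], [v_5], [v_6], [v_7], [v_8]
  1-simplices (12): [v_0,v_3], [v_0,v_4], [v_1,v_3], [v_1,v_5], [v_2,v_3], [v_2,v_6], [v_3,v_4], [v_3,v_5], [v_3,v_6], [v_3,v_7], [v_3,v_8], [v_7,v_8]

giving chain groups C_0 ≅ Z^9, C_1 ≅ Z^12.

∂_1: C_1 → C_0 maps an edge to its endpoints' difference, ∂[p,q] = q − p. For instance
  ∂[v_0,v_4] = [v_4] − [v_0].
The resulting 9×12 matrix has rank 8, and its Smith normal form has invariant factors (1,1,1,1,1,1,1,1).

Reading off H_k = ker ∂_k / im ∂_{k+1}:

  H_0: rank C_0 − rank ∂_1 = 9 − 8 = 1, and the invariant factors of ∂_1 are all 1, so H_0 ≅ Z.
  H_1: rank ker ∂_1 − rank ∂_2 = (12 − 8) − 0 = 4, and there is no ∂_2, so H_1 ≅ Z^4.

As a check, the Euler characteristic is 9 − 12 = -3, which agrees with 1 − 4 = -3.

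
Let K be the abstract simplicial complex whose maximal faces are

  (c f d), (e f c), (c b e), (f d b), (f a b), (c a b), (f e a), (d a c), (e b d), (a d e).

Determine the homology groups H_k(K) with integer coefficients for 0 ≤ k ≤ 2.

K has 6 vertices, 15 edges, 10 triangles.
rank ∂_0 = 0, rank ∂_1 = 5 ⇒ b_0 = 6 − 0 − 5 = 1; all invariant factors of ∂_1 are 1 so no torsion. So H_0 ≅ Z.
rank ∂_1 = 5, rank ∂_2 = 10 ⇒ b_1 = 15 − 5 − 10 = 0; ∂_2 has invariant factor(s) [2] giving torsion. So H_1 ≅ Z/2Z.
rank ∂_2 = 10, rank ∂_3 = 0 ⇒ b_2 = 10 − 10 − 0 = 0. So H_2 ≅ 0.

H_0 ≅ Z,  H_1 ≅ Z/2Z,  H_2 = 0.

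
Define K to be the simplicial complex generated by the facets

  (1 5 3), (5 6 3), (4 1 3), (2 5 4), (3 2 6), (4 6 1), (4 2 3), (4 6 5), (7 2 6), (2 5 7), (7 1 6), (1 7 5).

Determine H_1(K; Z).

Order the vertices as 1 < 2 < 3 < 4 < 5 < 6 < 7. Listing each simplex with vertices in this order, K has dimension 2 with simplices:

  0-simplices (7): [1], [2], [3], [4], [5], [6], [7]
  1-simplices (18): [1,3], [1,4], [1,5], [1,6], [1,7], [2,3], [2,4], [2,5], [2,6], [2,7], [3,4], [3,5], [3,6], [4,5], [4,6], [5,6], [5,7], [6,7]
  2-simplices (12): [1,3,4], [1,3,5], [1,4,6], [1,5,7], [1,6,7], [2,3,4], [2,3,6], [2,4,5], [2,5,7], [2,6,7], [3,5,6], [4,5,6]

so the chain groups are C_0 ≅ Z^7, C_1 ≅ Z^18, C_2 ≅ Z^12.

∂_1: C_1 → C_0 maps an edge to its endpoints' difference, ∂[p,q] = q − p. For instance
  ∂[1,7] = [7] − [1].
The resulting 7×18 matrix has rank 6, and its Smith normal form has invariant factors (1,1,1,1,1,1).

∂_2: C_2 → C_1 acts by ∂[p,q,r] = [q,r] − [p,r] + [p,q]. For instance
  ∂[4,5,6] = [5,6] − [4,6] + [4,5],
  ∂[2,3,6] = [3,6] − [2,6] + [2,3].
The resulting 18×12 matrix has rank 12, and its Smith normal form has invariant factors (1,1,1,1,1,1,1,1,1,1,1,2).

Now H_k = ker ∂_k / im ∂_{k+1}, so:

  H_1: rank ker ∂_1 − rank ∂_2 = (18 − 6) − 12 = 0, and ∂_2 has invariant factor 2 > 1, so H_1 ≅ Z_2.

(K is a triangulation of the real projective plane RP^2.)

H_1 ≅ Z_2.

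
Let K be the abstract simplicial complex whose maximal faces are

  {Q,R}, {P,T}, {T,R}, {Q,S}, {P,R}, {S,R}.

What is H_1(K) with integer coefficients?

H_1 = Z^2.

Fix the vertex order P < Q < R < S < T and write every simplex with vertices in increasing order. Then dim K = 1 and the simplices of K are:

  0-simplices (5): P, Q, R, S, T
  1-simplices (6): PR, PT, QR, QS, RS, RT

so the chain groups are C_0 ≅ Z^5, C_1 ≅ Z^6.

The boundary map ∂_1: C_1 → C_0 is given by ∂[p,q] = [q] − [p]. For instance
  ∂RS = S − R.
This gives a 5×6 integer matrix of rank 4; reducing to Smith normal form yields diagonal entries (1,1,1,1).

Computing H_k = (kernel of ∂_k) / (image of ∂_{k+1}):

  H_1: rank ker ∂_1 − rank ∂_2 = (6 − 4) − 0 = 2, and there is no ∂_2, so H_1 = Z^2.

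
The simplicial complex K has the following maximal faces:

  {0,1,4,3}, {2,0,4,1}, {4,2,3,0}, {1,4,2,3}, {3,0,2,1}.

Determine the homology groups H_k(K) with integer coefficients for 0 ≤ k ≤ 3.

H_0 ≅ Z,  H_1 = 0,  H_2 = 0,  H_3 ≅ Z.

Take the total order 0 < 1 < 2 < 3 < 4 on the vertex set. Then K (dimension 3) consists of the simplices:

  0-simplices (5): [0], [1], [2], [3], [4]
  1-simplices (10): [0,1], [0,2], [0,3], [0,4], [1,2], [1,3], [1,4], [2,3], [2,4], [3,4]
  2-simplices (10): [0,1,2], [0,1,3], [0,1,4], [0,2,3], [0,2,4], [0,3,4], [1,2,3], [1,2,4], [1,3,4], [2,3,4]
  3-simplices (5): [0,1,2,3], [0,1,2,4], [0,1,3,4], [0,2,3,4], [1,2,3,4]

Hence C_0 ≅ Z^5, C_1 ≅ Z^10, C_2 ≅ Z^10, C_3 ≅ Z^5.

The boundary map ∂_1: C_1 → C_0 sends each edge [p,q] (with p < q) to q − p. For instance
  ∂[0,4] = [4] − [0].
The 5×10 boundary matrix has rank 4 and Smith normal form diag(1,1,1,1).

∂_2: C_2 → C_1 sends each 2-simplex [p,q,r] to [q,r] − [p,r] + [p,q]. For instance
  ∂[1,2,4] = [2,4] − [1,4] + [1,2],
  ∂[0,1,4] = [1,4] − [0,4] + [0,1].
The 10×10 boundary matrix has rank 6 and Smith normal form diag(1,1,1,1,1,1).

Boundary ∂_3: C_3 → C_2 sends each 3-simplex σ to the alternating sum Σ_i (−1)^i (σ with its i-th vertex removed). For instance
  ∂[0,2,3,4] = [2,3,4] − [0,3,4] + [0,2,4] − [0,2,3],
  ∂[0,1,2,4] = [1,2,4] − [0,2,4] + [0,1,4] − [0,1,2].
The resulting 10×5 matrix has rank 4, and its Smith normal form has invariant factors (1,1,1,1).

Computing H_k = (kernel of ∂_k) / (image of ∂_{k+1}):

  H_0: rank C_0 − rank ∂_1 = 5 − 4 = 1, and the invariant factors of ∂_1 are all 1, so H_0 = Z.
  H_1: rank ker ∂_1 − rank ∂_2 = (10 − 4) − 6 = 0, and the invariant factors of ∂_2 are all 1, so H_1 = 0.
  H_2: rank ker ∂_2 − rank ∂_3 = (10 − 6) − 4 = 0, and the invariant factors of ∂_3 are all 1, so H_2 = 0.
  H_3: rank ker ∂_3 − rank ∂_4 = (5 − 4) − 0 = 1, and there is no ∂_4, so H_3 = Z.

As a check, the Euler characteristic is 5 − 10 + 10 − 5 = 0, which agrees with 1 − 0 + 0 − 1 = 0.
(K is a triangulation of the 3-sphere S^3.)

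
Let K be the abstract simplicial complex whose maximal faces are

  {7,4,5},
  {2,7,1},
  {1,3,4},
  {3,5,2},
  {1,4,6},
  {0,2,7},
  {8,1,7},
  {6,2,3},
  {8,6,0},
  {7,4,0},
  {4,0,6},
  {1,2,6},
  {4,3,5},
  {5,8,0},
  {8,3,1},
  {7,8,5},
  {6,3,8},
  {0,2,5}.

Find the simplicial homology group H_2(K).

H_2 = 0.

Order the vertices as 0 < 1 < 2 < 3 < 4 < 5 < 6 < 7 < 8. Listing each simplex with vertices in this order, K has dimension 2 with simplices:

  0-simplices (9): [0], [1], [2], [3], [4], [5], [6], [7], [8]
  1-simplices (27): (27 of them)
  2-simplices (18): [0,2,5], [0,2,7], [0,4,6], [0,4,7], [0,5,8], [0,6,8], [1,2,6], [1,2,7], [1,3,4], [1,3,8], [1,4,6], [1,7,8], [2,3,5], [2,3,6], [3,4,5], [3,6,8], [4,5,7], [5,7,8]

Hence C_0 ≅ Z^9, C_1 ≅ Z^27, C_2 ≅ Z^18.

∂_1: C_1 → C_0 sends each edge [p,q] (with p < q) to q − p. For instance
  ∂[4,6] = [6] − [4].
The resulting 9×27 matrix has rank 8, and its Smith normal form has invariant factors (1,1,1,1,1,1,1,1).

The boundary map ∂_2: C_2 → C_1 maps a triangle to the signed sum of its edges. For instance
  ∂[0,6,8] = [6,8] − [0,8] + [0,6],
  ∂[1,4,6] = [4,6] − [1,6] + [1,4].
This gives a 27×18 integer matrix of rank 18; reducing to Smith normal form yields diagonal entries (1,1,1,1,1,1,1,1,1,1,1,1,1,1,1,1,1,2).

Now H_k = ker ∂_k / im ∂_{k+1}, so:

  H_2: rank ker ∂_2 − rank ∂_3 = (18 − 18) − 0 = 0, and there is no ∂_3, so H_2 ≅ 0.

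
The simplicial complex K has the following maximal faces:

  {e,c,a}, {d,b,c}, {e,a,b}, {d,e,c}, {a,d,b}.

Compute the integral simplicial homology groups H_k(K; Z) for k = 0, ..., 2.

Fix the vertex order a < b < c < d < e and write every simplex with vertices in increasing order. Then dim K = 2 and the simplices of K are:

  0-simplices (5): a, b, c, d, e
  1-simplices (10): ab, ac, ad, ae, bc, bd, be, cd, ce, de
  2-simplices (5): abd, abe, ace, bcd, cde

giving chain groups C_0 ≅ Z^5, C_1 ≅ Z^10, C_2 ≅ Z^5.

∂_1: C_1 → C_0 sends each edge [p,q] (with p < q) to q − p. For instance
  ∂ab = b − a.
As a 5×10 matrix over Z this has rank 4, with invariant factors (1,1,1,1).

Boundary ∂_2: C_2 → C_1 maps a triangle to the signed sum of its edges. For instance
  ∂bcd = cd − bd + bc,
  ∂ace = ce − ae + ac.
This gives a 10×5 integer matrix of rank 5; reducing to Smith normal form yields diagonal entries (1,1,1,1,1).

Computing H_k = (kernel of ∂_k) / (image of ∂_{k+1}):

  H_0: rank C_0 − rank ∂_1 = 5 − 4 = 1, and the invariant factors of ∂_1 are all 1, so H_0 = Z.
  H_1: rank ker ∂_1 − rank ∂_2 = (10 − 4) − 5 = 1, and the invariant factors of ∂_2 are all 1, so H_1 = Z.
  H_2: rank ker ∂_2 − rank ∂_3 = (5 − 5) − 0 = 0, and there is no ∂_3, so H_2 = 0.

H_0 ≅ Z,  H_1 ≅ Z,  H_2 = 0.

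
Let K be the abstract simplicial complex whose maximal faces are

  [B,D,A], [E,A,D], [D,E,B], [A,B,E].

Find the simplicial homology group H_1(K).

Take the total order A < B < D < E on the vertex set. Then K (dimension 2) consists of the simplices:

  0-simplices (4): A, B, D, E
  1-simplices (6): AB, AD, AE, BD, BE, DE
  2-simplices (4): ABD, ABE, ADE, BDE

giving chain groups C_0 ≅ Z^4, C_1 ≅ Z^6, C_2 ≅ Z^4.

Boundary ∂_1: C_1 → C_0 sends each edge [p,q] (with p < q) to q − p. For instance
  ∂DE = E − D.
The resulting 4×6 matrix has rank 3, and its Smith normal form has invariant factors (1,1,1).

∂_2: C_2 → C_1 sends each 2-simplex [p,q,r] to [q,r] − [p,r] + [p,q]. For instance
  ∂ADE = DE − AE + AD,
  ∂ABE = BE − AE + AB.
As a 6×4 matrix over Z this has rank 3, with invariant factors (1,1,1).

From H_k ≅ ker(∂_k) / im(∂_{k+1}) we obtain:

  H_1: rank ker ∂_1 − rank ∂_2 = (6 − 3) − 3 = 0, and the invariant factors of ∂_2 are all 1, so H_1 = 0.

(K is a triangulation of the 2-sphere S^2.)

H_1 = 0.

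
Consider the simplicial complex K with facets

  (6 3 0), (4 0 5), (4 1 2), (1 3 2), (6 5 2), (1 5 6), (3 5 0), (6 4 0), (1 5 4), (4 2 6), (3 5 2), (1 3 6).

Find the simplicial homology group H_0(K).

H_0 = Z.

We work with the vertex ordering 0 < 1 < 2 < 3 < 4 < 5 < 6. The simplices of K, each written with vertices in increasing order, are:

  0-simplices (7): [0], [1], [2], [3], [4], [5], [6]
  1-simplices (18): [0,3], [0,4], [0,5], [0,6], [1,2], [1,3], [1,4], [1,5], [1,6], [2,3], [2,4], [2,5], [2,6], [3,5], [3,6], [4,5], [4,6], [5,6]
  2-simplices (12): [0,3,5], [0,3,6], [0,4,5], [0,4,6], [1,2,3], [1,2,4], [1,3,6], [1,4,5], [1,5,6], [2,3,5], [2,4,6], [2,5,6]

so the chain groups are C_0 ≅ Z^7, C_1 ≅ Z^18, C_2 ≅ Z^12.

∂_1: C_1 → C_0 sends each edge [p,q] (with p < q) to q − p. For instance
  ∂[4,6] = [6] − [4].
This gives a 7×18 integer matrix of rank 6; reducing to Smith normal form yields diagonal entries (1,1,1,1,1,1).

∂_2: C_2 → C_1 sends each 2-simplex [p,q,r] to [q,r] − [p,r] + [p,q]. For instance
  ∂[0,3,5] = [3,5] − [0,5] + [0,3],
  ∂[2,4,6] = [4,6] − [2,6] + [2,4].
As a 18×12 matrix over Z this has rank 12, with invariant factors (1,1,1,1,1,1,1,1,1,1,1,2).

From H_k ≅ ker(∂_k) / im(∂_{k+1}) we obtain:

  H_0: rank C_0 − rank ∂_1 = 7 − 6 = 1, and the invariant factors of ∂_1 are all 1, so H_0 = Z.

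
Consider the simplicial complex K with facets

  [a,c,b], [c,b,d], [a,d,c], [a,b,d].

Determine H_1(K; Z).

H_1 ≅ 0.

K has 4 vertices, 6 edges, 4 triangles.
rank ∂_1 = 3, rank ∂_2 = 3 ⇒ b_1 = 6 − 3 − 3 = 0; all invariant factors of ∂_2 are 1 so no torsion. So H_1 = 0.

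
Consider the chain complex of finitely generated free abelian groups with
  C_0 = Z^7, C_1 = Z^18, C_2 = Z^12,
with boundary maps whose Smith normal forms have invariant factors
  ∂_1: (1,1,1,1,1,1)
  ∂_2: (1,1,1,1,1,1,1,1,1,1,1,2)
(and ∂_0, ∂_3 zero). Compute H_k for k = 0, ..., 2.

H_0 ≅ Z,  H_1 ≅ Z/2,  H_2 = 0.

H_0: b_0 = 7 − 0 − 6 = 1; torsion from ∂_1 factors > 1: none. So H_0 ≅ Z.
H_1: b_1 = 18 − 6 − 12 = 0; torsion from ∂_2 factors > 1: [2]. So H_1 ≅ Z/2.
H_2: b_2 = 12 − 12 − 0 = 0; torsion from ∂_3 factors > 1: none. So H_2 ≅ 0.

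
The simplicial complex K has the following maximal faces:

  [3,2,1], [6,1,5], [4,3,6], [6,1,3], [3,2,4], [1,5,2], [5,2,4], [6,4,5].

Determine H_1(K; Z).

H_1 ≅ 0.

Order the vertices as 1 < 2 < 3 < 4 < 5 < 6. Listing each simplex with vertices in this order, K has dimension 2 with simplices:

  0-simplices (6): [1], [2], [3], [4], [5], [6]
  1-simplices (12): [1,2], [1,3], [1,5], [1,6], [2,3], [2,4], [2,5], [3,4], [3,6], [4,5], [4,6], [5,6]
  2-simplices (8): [1,2,3], [1,2,5], [1,3,6], [1,5,6], [2,3,4], [2,4,5], [3,4,6], [4,5,6]

Hence C_0 ≅ Z^6, C_1 ≅ Z^12, C_2 ≅ Z^8.

Boundary ∂_1: C_1 → C_0 maps an edge to its endpoints' difference, ∂[p,q] = q − p. For instance
  ∂[1,3] = [3] − [1].
As a 6×12 matrix over Z this has rank 5, with invariant factors (1,1,1,1,1).

∂_2: C_2 → C_1 maps a triangle to the signed sum of its edges. For instance
  ∂[2,4,5] = [4,5] − [2,5] + [2,4],
  ∂[1,5,6] = [5,6] − [1,6] + [1,5].
The 12×8 boundary matrix has rank 7 and Smith normal form diag(1,1,1,1,1,1,1).

Reading off H_k = ker ∂_k / im ∂_{k+1}:

  H_1: rank ker ∂_1 − rank ∂_2 = (12 − 5) − 7 = 0, and the invariant factors of ∂_2 are all 1, so H_1 ≅ 0.

(K is a triangulation of the 2-sphere S^2.)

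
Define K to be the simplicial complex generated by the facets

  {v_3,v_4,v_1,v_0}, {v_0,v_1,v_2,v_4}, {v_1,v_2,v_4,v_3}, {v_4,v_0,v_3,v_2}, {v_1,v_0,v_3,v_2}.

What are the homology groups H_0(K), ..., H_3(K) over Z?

Fix the vertex order v_0 < v_1 < v_2 < v_3 < v_4 and write every simplex with vertices in increasing order. Then dim K = 3 and the simplices of K are:

  0-simplices (5): [v_0], [v_1], [v_2], [v_3], [v_4]
  1-simplices (10): [v_0,v_1], [v_0,v_2], [v_0,v_3], [v_0,v_4], [v_1,v_2], [v_1,v_3], [v_1,v_4], [v_2,v_3], [v_2,v_4], [v_3,v_4]
  2-simplices (10): [v_0,v_1,v_2], [v_0,v_1,v_3], [v_0,v_1,v_4], [v_0,v_2,v_3], [v_0,v_2,v_4], [v_0,v_3,v_4], [v_1,v_2,v_3], [v_1,v_2,v_4], [v_1,v_3,v_4], [v_2,v_3,v_4]
  3-simplices (5): [v_0,v_1,v_2,v_3], [v_0,v_1,v_2,v_4], [v_0,v_1,v_3,v_4], [v_0,v_2,v_3,v_4], [v_1,v_2,v_3,v_4]

giving chain groups C_0 ≅ Z^5, C_1 ≅ Z^10, C_2 ≅ Z^10, C_3 ≅ Z^5.

The boundary map ∂_1: C_1 → C_0 sends each edge [p,q] (with p < q) to q − p. For instance
  ∂[v_2,v_4] = [v_4] − [v_2].
The 5×10 boundary matrix has rank 4 and Smith normal form diag(1,1,1,1).

Boundary ∂_2: C_2 → C_1 maps a triangle to the signed sum of its edges. For instance
  ∂[v_2,v_3,v_4] = [v_3,v_4] − [v_2,v_4] + [v_2,v_3],
  ∂[v_1,v_2,v_3] = [v_2,v_3] − [v_1,v_3] + [v_1,v_2].
As a 10×10 matrix over Z this has rank 6, with invariant factors (1,1,1,1,1,1).

The boundary map ∂_3: C_3 → C_2 sends each 3-simplex σ to the alternating sum Σ_i (−1)^i (σ with its i-th vertex removed). For instance
  ∂[v_0,v_1,v_2,v_3] = [v_1,v_2,v_3] − [v_0,v_2,v_3] + [v_0,v_1,v_3] − [v_0,v_1,v_2],
  ∂[v_1,v_2,v_3,v_4] = [v_2,v_3,v_4] − [v_1,v_3,v_4] + [v_1,v_2,v_4] − [v_1,v_2,v_3].
This gives a 10×5 integer matrix of rank 4; reducing to Smith normal form yields diagonal entries (1,1,1,1).

Now H_k = ker ∂_k / im ∂_{k+1}, so:

  H_0: rank C_0 − rank ∂_1 = 5 − 4 = 1, and the invariant factors of ∂_1 are all 1, so H_0 = Z.
  H_1: rank ker ∂_1 − rank ∂_2 = (10 − 4) − 6 = 0, and the invariant factors of ∂_2 are all 1, so H_1 = 0.
  H_2: rank ker ∂_2 − rank ∂_3 = (10 − 6) − 4 = 0, and the invariant factors of ∂_3 are all 1, so H_2 = 0.
  H_3: rank ker ∂_3 − rank ∂_4 = (5 − 4) − 0 = 1, and there is no ∂_4, so H_3 = Z.

(K is a triangulation of the 3-sphere S^3.)

H_0 ≅ Z,  H_1 = 0,  H_2 = 0,  H_3 ≅ Z.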